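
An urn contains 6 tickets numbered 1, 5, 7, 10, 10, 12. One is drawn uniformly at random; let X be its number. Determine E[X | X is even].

P(X is even) = 1/2.
Σ over the event: 10·1/3 + 12·1/6 = 16/3.
E[X | X is even] = (16/3) / (1/2) = 32/3.

32/3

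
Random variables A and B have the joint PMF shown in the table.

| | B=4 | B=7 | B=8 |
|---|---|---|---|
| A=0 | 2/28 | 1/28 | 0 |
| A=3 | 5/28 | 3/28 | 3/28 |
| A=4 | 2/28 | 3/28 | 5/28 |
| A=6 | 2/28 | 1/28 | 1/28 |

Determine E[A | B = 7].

27/8

P(B = 7) = 2/7.
Σ A·P over the event = 0·(1/28) + 3·(3/28) + 4·(3/28) + 6·(1/28) = 27/28.
E[A | B = 7] = (27/28) / (2/7) = 27/8.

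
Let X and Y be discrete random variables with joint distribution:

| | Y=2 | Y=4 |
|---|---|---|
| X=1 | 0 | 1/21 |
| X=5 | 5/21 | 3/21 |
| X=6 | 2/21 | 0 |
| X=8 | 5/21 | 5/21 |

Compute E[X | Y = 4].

56/9

P(Y = 4) = 3/7.
Σ X·P over the event = 1·(1/21) + 5·(3/21) + 8·(5/21) = 8/3.
E[X | Y = 4] = (8/3) / (3/7) = 56/9.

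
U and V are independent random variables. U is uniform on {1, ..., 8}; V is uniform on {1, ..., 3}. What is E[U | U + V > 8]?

Outcomes with U + V > 8: (6,3), (7,2), (7,3), (8,1), (8,2), (8,3), each with probability 1/24.
E[U | U + V > 8] = (6 + 7 + 7 + 8 + 8 + 8) / 6 = 22/3.

22/3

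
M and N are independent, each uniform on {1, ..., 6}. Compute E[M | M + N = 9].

9/2

Outcomes with M + N = 9: (3,6), (4,5), (5,4), (6,3), each with probability 1/36.
E[M | M + N = 9] = (3 + 4 + 5 + 6) / 4 = 9/2.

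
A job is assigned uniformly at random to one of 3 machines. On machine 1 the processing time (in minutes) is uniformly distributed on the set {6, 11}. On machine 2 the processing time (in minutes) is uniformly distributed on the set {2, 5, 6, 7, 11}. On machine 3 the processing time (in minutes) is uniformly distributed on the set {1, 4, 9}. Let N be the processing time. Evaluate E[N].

E[N | machine 1] = (6+11)/2 = 17/2.
E[N | machine 2] = (2+5+6+7+11)/5 = 31/5.
E[N | machine 3] = (1+4+9)/3 = 14/3.
By the law of total expectation,
E[N] = (1/3)·(17/2) + (1/3)·(31/5) + (1/3)·(14/3) = 581/90.

581/90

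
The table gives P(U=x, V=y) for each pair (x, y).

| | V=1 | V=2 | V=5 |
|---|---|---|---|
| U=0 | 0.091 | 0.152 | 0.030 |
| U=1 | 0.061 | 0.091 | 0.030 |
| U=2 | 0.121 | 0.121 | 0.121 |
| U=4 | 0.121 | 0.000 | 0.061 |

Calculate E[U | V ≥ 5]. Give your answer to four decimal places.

P(V ≥ 5) = 0.242.
Σ U·P over the event = 0·(0.030) + 1·(0.030) + 2·(0.121) + 4·(0.061) = 0.516.
E[U | V ≥ 5] = (0.516) / (0.242) = 2.1322.

2.1322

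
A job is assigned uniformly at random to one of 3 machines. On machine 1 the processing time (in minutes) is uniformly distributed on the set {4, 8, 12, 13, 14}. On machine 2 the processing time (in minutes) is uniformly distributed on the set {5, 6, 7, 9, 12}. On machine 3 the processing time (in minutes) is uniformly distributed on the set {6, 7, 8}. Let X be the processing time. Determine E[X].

E[X | machine 1] = (4+8+12+13+14)/5 = 51/5.
E[X | machine 2] = (5+6+7+9+12)/5 = 39/5.
E[X | machine 3] = (6+7+8)/3 = 7.
By the law of total expectation,
E[X] = (1/3)·(51/5) + (1/3)·(39/5) + (1/3)·(7) = 25/3.

25/3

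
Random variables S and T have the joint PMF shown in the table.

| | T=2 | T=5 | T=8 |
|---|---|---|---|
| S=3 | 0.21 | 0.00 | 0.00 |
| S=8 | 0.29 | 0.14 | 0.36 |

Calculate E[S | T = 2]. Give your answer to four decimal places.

P(T = 2) = 0.50.
Summing S·P(S=x,T=y) over the conditioning event gives 2.95.
E[S | T = 2] = (2.95) / (0.50) = 5.9000.

5.9000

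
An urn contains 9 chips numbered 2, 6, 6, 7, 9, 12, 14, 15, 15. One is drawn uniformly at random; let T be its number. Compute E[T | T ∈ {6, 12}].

P(T ∈ {6, 12}) = 1/3.
Σ over the event: 6·2/9 + 12·1/9 = 8/3.
E[T | T ∈ {6, 12}] = (8/3) / (1/3) = 8.

8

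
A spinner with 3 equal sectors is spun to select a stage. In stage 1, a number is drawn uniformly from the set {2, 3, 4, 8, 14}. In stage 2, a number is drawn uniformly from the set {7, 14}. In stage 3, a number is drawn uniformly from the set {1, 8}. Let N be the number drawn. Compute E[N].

106/15

E[N | stage 1] = (2+3+4+8+14)/5 = 31/5.
E[N | stage 2] = (7+14)/2 = 21/2.
E[N | stage 3] = (1+8)/2 = 9/2.
E[N] = (1/3)·(31/5) + (1/3)·(21/2) + (1/3)·(9/2) = 106/15.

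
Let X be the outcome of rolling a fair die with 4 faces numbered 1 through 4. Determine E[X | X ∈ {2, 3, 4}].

3

P(X ∈ {2, 3, 4}) = 3/4.
Σ over the event: 2·1/4 + 3·1/4 + 4·1/4 = 9/4.
E[X | X ∈ {2, 3, 4}] = (9/4) / (3/4) = 3.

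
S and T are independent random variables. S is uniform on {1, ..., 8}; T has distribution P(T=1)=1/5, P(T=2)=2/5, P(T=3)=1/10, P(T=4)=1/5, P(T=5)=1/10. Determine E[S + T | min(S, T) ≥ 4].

P(min(S, T) ≥ 4) = 3/16.
Summing (S+T)·P(x,y) over outcomes with min(S, T) ≥ 4 gives 31/16.
E[S + T | min(S, T) ≥ 4] = (31/16) / (3/16) = 31/3.

31/3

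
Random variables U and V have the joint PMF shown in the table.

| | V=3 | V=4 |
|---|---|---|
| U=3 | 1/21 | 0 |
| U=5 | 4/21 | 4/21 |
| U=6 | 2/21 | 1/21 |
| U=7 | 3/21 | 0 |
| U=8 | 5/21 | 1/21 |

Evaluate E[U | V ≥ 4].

17/3

P(V ≥ 4) = 2/7.
Summing U·P(U=x,V=y) over the conditioning event gives 34/21.
E[U | V ≥ 4] = (34/21) / (2/7) = 17/3.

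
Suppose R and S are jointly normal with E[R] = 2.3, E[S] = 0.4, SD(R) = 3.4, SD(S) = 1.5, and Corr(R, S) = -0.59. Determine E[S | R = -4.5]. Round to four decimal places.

E[S | R=x] = μ_S + ρ(σ_S/σ_R)(x − μ_R) for jointly normal variables.
E[S | R=-4.5] = 0.4 + (-0.59)·(1.5/3.4)·(-4.5 − (2.3)) = 0.4 + (-0.26029)·(-6.8) = 2.1700.

2.1700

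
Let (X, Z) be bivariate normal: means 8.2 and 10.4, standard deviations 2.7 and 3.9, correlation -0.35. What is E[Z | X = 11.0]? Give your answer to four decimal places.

The regression of Z on X has slope ρ·σ_Z/σ_X and passes through (μ_X, μ_Z).
E[Z | X=11.0] = 10.4 + (-0.35)·(3.9/2.7)·(11.0 − (8.2)) = 10.4 + (-0.50556)·(2.8) = 8.9844.

8.9844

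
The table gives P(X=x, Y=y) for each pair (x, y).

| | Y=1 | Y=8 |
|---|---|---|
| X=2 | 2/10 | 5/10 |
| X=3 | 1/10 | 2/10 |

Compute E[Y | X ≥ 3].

P(X ≥ 3) = 3/10.
Σ Y·P over the event = 1·(1/10) + 8·(2/10) = 17/10.
E[Y | X ≥ 3] = (17/10) / (3/10) = 17/3.

17/3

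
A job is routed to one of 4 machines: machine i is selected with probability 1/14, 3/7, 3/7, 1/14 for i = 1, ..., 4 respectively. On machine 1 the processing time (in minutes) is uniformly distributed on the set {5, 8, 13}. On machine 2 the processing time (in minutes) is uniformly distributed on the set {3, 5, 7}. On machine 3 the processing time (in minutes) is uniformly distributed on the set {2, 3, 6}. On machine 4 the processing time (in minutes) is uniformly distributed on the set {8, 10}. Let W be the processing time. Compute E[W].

209/42

E[W | machine 1] = (5+8+13)/3 = 26/3.
E[W | machine 2] = (3+5+7)/3 = 5.
E[W | machine 3] = (2+3+6)/3 = 11/3.
E[W | machine 4] = (8+10)/2 = 9.
By the law of total expectation,
E[W] = (1/14)·(26/3) + (3/7)·(5) + (3/7)·(11/3) + (1/14)·(9) = 209/42.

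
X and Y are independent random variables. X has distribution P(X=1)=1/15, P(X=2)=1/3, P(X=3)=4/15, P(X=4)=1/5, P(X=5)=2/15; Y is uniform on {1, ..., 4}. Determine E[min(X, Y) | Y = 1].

1

P(Y = 1) = 1/4.
Summing min(X,Y)·P(x,y) over outcomes with Y = 1 gives 1/4.
E[min(X, Y) | Y = 1] = (1/4) / (1/4) = 1.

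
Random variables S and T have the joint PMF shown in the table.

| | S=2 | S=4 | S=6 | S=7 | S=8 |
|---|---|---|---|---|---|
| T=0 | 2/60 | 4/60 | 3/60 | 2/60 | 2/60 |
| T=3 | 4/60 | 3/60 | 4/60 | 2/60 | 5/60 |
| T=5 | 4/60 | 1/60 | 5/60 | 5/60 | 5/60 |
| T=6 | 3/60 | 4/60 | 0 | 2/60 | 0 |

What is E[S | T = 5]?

P(T = 5) = 1/3.
Σ S·P over the event = 2·(4/60) + 4·(1/60) + 6·(5/60) + 7·(5/60) + 8·(5/60) = 39/20.
E[S | T = 5] = (39/20) / (1/3) = 117/20.

117/20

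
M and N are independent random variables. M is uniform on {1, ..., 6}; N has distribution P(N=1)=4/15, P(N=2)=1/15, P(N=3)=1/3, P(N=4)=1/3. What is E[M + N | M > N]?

341/49

P(M > N) = 49/90.
Summing (M+N)·P(x,y) over outcomes with M > N gives 341/90.
E[M + N | M > N] = (341/90) / (49/90) = 341/49.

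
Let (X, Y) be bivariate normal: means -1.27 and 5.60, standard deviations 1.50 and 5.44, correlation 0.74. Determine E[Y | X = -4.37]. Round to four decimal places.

The regression of Y on X has slope ρ·σ_Y/σ_X and passes through (μ_X, μ_Y).
E[Y | X=-4.37] = 5.60 + (0.74)·(5.44/1.50)·(-4.37 − (-1.27)) = 5.60 + (2.68373)·(-3.1) = -2.7196.

-2.7196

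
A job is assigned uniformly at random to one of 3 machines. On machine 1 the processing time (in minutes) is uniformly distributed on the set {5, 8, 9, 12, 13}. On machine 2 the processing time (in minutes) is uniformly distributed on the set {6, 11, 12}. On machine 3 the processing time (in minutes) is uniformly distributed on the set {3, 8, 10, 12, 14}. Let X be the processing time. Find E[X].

E[X | machine 1] = (5+8+9+12+13)/5 = 47/5.
E[X | machine 2] = (6+11+12)/3 = 29/3.
E[X | machine 3] = (3+8+10+12+14)/5 = 47/5.
E[X] = (1/3)·(47/5) + (1/3)·(29/3) + (1/3)·(47/5) = 427/45.

427/45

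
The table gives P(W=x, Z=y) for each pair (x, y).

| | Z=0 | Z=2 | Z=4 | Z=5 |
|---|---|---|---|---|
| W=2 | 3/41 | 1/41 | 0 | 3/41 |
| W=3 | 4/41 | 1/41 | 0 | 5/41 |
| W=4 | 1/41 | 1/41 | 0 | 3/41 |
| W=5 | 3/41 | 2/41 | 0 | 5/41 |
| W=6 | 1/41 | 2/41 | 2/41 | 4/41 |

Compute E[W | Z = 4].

6

P(Z = 4) = 2/41.
Σ W·P over the event = 6·(2/41) = 12/41.
E[W | Z = 4] = (12/41) / (2/41) = 6.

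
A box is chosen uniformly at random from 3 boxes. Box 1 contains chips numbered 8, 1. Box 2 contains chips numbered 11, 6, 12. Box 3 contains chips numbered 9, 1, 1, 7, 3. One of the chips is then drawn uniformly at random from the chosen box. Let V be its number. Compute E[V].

E[V | box 1] = (8+1)/2 = 9/2.
E[V | box 2] = (11+6+12)/3 = 29/3.
E[V | box 3] = (9+1+1+7+3)/5 = 21/5.
By the law of total expectation,
E[V] = (1/3)·(9/2) + (1/3)·(29/3) + (1/3)·(21/5) = 551/90.

551/90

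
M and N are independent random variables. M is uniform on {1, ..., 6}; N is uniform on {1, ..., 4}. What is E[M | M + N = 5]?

5/2

Outcomes with M + N = 5: (1,4), (2,3), (3,2), (4,1), each with probability 1/24.
E[M | M + N = 5] = (1 + 2 + 3 + 4) / 4 = 5/2.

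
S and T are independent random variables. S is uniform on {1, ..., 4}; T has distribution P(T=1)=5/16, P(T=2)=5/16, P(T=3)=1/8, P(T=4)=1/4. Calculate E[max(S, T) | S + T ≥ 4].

P(S + T ≥ 4) = 49/64.
Summing max(S,T)·P(x,y) over outcomes with S + T ≥ 4 gives 85/32.
E[max(S, T) | S + T ≥ 4] = (85/32) / (49/64) = 170/49.

170/49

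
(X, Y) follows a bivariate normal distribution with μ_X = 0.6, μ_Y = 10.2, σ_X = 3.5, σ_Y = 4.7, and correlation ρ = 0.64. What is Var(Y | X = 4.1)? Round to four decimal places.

For a bivariate normal, Var(Y | X=x) = σ_Y²(1 − ρ²).
Var(Y | X=4.1) = (4.7)²·(1 − (0.64)²) = 22.09·0.5904 = 13.0419.

13.0419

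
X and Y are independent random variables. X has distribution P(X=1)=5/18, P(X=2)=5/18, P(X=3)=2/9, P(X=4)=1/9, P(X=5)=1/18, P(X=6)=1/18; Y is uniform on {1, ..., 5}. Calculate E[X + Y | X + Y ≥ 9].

P(X + Y ≥ 9) = 7/90.
Summing (X+Y)·P(x,y) over outcomes with X + Y ≥ 9 gives 67/90.
E[X + Y | X + Y ≥ 9] = (67/90) / (7/90) = 67/7.

67/7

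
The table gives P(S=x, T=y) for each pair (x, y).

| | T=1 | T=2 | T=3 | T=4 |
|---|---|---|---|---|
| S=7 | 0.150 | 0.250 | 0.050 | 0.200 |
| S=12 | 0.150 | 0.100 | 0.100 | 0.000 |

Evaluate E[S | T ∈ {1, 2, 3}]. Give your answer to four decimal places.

9.1875

P(T ∈ {1, 2, 3}) = 0.800.
Σ S·P over the event = 7·(0.150) + 7·(0.250) + 7·(0.050) + 12·(0.150) + 12·(0.100) + 12·(0.100) = 7.350.
E[S | T ∈ {1, 2, 3}] = (7.350) / (0.800) = 9.1875.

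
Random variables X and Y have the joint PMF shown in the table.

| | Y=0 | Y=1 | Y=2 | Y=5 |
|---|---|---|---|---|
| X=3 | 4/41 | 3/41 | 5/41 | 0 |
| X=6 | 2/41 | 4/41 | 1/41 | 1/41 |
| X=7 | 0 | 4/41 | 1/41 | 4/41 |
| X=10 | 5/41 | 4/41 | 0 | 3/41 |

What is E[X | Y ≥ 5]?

8

P(Y ≥ 5) = 8/41.
Σ X·P over the event = 6·(1/41) + 7·(4/41) + 10·(3/41) = 64/41.
E[X | Y ≥ 5] = (64/41) / (8/41) = 8.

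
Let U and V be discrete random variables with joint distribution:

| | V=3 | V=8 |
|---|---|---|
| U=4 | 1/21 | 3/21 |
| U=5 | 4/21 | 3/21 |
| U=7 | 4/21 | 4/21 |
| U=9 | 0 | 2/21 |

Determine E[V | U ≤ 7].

P(U ≤ 7) = 19/21.
Σ V·P over the event = 3·(1/21) + 8·(3/21) + 3·(4/21) + 8·(3/21) + 3·(4/21) + 8·(4/21) = 107/21.
E[V | U ≤ 7] = (107/21) / (19/21) = 107/19.

107/19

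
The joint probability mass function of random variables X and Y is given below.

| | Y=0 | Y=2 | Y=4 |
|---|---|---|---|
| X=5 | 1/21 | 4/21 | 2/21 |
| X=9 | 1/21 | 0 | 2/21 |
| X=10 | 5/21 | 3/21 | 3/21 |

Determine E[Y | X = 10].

P(X = 10) = 11/21.
Summing Y·P(X=x,Y=y) over the conditioning event gives 6/7.
E[Y | X = 10] = (6/7) / (11/21) = 18/11.

18/11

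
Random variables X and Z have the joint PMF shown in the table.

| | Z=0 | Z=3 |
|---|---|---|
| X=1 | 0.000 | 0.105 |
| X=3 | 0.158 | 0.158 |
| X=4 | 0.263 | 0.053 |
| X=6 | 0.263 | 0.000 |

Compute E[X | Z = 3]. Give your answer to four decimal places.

2.5032

P(Z = 3) = 0.316.
Σ X·P over the event = 1·(0.105) + 3·(0.158) + 4·(0.053) = 0.791.
E[X | Z = 3] = (0.791) / (0.316) = 2.5032.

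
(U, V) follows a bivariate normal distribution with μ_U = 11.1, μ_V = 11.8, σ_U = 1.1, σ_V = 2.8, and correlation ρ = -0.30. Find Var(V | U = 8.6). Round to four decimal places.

Var(V | U=x) = (1 − ρ²)·σ_V².
Var(V | U=8.6) = (2.8)²·(1 − (-0.30)²) = 7.84·0.91 = 7.1344.

7.1344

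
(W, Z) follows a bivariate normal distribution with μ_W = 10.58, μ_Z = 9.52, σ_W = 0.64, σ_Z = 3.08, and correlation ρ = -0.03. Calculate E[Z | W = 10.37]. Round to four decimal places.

E[Z | W=x] = μ_Z + ρ(σ_Z/σ_W)(x − μ_W) for jointly normal variables.
E[Z | W=10.37] = 9.52 + (-0.03)·(3.08/0.64)·(10.37 − (10.58)) = 9.52 + (-0.14438)·(-0.21) = 9.5503.

9.5503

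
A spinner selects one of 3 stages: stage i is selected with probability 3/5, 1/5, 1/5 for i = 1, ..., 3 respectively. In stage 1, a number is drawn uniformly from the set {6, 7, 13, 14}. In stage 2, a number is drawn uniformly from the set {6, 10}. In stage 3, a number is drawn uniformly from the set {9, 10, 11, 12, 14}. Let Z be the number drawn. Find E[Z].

246/25

E[Z | stage 1] = (6+7+13+14)/4 = 10.
E[Z | stage 2] = (6+10)/2 = 8.
E[Z | stage 3] = (9+10+11+12+14)/5 = 56/5.
By the law of total expectation,
E[Z] = (3/5)·(10) + (1/5)·(8) + (1/5)·(56/5) = 246/25.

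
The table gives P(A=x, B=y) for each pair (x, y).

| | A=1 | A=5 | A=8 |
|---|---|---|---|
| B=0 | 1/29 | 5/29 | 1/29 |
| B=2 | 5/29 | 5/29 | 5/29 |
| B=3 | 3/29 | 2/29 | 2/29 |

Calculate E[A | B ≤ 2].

P(B ≤ 2) = 22/29.
Σ A·P over the event = 1·(1/29) + 1·(5/29) + 5·(5/29) + 5·(5/29) + 8·(1/29) + 8·(5/29) = 104/29.
E[A | B ≤ 2] = (104/29) / (22/29) = 52/11.

52/11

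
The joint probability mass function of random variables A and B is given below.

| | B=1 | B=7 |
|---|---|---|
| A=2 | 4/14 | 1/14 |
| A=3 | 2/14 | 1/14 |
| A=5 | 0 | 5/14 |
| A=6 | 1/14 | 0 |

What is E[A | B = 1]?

20/7

P(B = 1) = 1/2.
Σ A·P over the event = 2·(4/14) + 3·(2/14) + 6·(1/14) = 10/7.
E[A | B = 1] = (10/7) / (1/2) = 20/7.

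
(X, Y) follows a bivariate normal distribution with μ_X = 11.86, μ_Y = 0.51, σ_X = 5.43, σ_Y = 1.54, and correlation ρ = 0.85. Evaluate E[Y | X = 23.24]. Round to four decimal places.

For a bivariate normal, E[Y | X=x] = μ_Y + ρ·(σ_Y/σ_X)·(x − μ_X).
E[Y | X=23.24] = 0.51 + (0.85)·(1.54/5.43)·(23.24 − (11.86)) = 0.51 + (0.24107)·(11.38) = 3.2534.

3.2534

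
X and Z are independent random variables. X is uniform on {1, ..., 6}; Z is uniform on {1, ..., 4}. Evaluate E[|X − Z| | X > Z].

17/7

P(X > Z) = 7/12.
Summing |X−Z|·P(x,y) over outcomes with X > Z gives 17/12.
E[|X − Z| | X > Z] = (17/12) / (7/12) = 17/7.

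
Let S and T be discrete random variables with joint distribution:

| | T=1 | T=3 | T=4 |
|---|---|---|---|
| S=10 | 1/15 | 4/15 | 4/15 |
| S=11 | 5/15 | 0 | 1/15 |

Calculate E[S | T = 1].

P(T = 1) = 2/5.
Σ S·P over the event = 10·(1/15) + 11·(5/15) = 13/3.
E[S | T = 1] = (13/3) / (2/5) = 65/6.

65/6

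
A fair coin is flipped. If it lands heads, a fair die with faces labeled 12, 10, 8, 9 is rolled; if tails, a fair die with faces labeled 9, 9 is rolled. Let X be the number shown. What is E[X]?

E[X | heads] = (12+10+8+9)/4 = 39/4.
E[X | tails] = (9+9)/2 = 9.
By the law of total expectation,
E[X] = (1/2)·(39/4) + (1/2)·(9) = 75/8.

75/8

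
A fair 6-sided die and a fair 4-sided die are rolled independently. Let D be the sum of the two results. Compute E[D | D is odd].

6

P(D is odd) = 1/2.
Σ over the event: 3·1/12 + 5·1/6 + 7·1/6 + 9·1/12 = 3.
E[D | D is odd] = (3) / (1/2) = 6.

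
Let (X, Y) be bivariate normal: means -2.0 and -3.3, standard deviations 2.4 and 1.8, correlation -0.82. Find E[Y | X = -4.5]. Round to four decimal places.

-1.7625

For a bivariate normal, E[Y | X=x] = μ_Y + ρ·(σ_Y/σ_X)·(x − μ_X).
E[Y | X=-4.5] = -3.3 + (-0.82)·(1.8/2.4)·(-4.5 − (-2.0)) = -3.3 + (-0.615)·(-2.5) = -1.7625.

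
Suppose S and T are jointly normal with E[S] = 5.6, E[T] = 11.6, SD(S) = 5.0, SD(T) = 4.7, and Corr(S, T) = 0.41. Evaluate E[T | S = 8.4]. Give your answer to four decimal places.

E[T | S=x] = μ_T + ρ(σ_T/σ_S)(x − μ_S) for jointly normal variables.
E[T | S=8.4] = 11.6 + (0.41)·(4.7/5.0)·(8.4 − (5.6)) = 11.6 + (0.3854)·(2.8) = 12.6791.

12.6791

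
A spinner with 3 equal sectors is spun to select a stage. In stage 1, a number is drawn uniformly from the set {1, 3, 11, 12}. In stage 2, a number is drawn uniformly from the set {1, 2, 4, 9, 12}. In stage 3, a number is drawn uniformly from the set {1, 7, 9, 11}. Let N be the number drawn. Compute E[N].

E[N | stage 1] = (1+3+11+12)/4 = 27/4.
E[N | stage 2] = (1+2+4+9+12)/5 = 28/5.
E[N | stage 3] = (1+7+9+11)/4 = 7.
By the law of total expectation,
E[N] = (1/3)·(27/4) + (1/3)·(28/5) + (1/3)·(7) = 129/20.

129/20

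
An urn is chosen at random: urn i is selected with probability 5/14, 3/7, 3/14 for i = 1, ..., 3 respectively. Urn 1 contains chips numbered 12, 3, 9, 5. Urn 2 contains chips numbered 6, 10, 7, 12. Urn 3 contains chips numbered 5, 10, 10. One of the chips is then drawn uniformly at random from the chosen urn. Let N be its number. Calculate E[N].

E[N | urn 1] = (12+3+9+5)/4 = 29/4.
E[N | urn 2] = (6+10+7+12)/4 = 35/4.
E[N | urn 3] = (5+10+10)/3 = 25/3.
By the law of total expectation,
E[N] = (5/14)·(29/4) + (3/7)·(35/4) + (3/14)·(25/3) = 65/8.

65/8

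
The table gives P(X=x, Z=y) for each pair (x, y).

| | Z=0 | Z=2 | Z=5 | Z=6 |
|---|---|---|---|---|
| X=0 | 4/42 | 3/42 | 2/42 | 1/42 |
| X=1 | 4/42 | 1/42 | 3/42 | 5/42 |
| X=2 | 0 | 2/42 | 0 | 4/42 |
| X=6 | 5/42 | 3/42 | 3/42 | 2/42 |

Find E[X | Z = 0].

P(Z = 0) = 13/42.
Σ X·P over the event = 0·(4/42) + 1·(4/42) + 6·(5/42) = 17/21.
E[X | Z = 0] = (17/21) / (13/42) = 34/13.

34/13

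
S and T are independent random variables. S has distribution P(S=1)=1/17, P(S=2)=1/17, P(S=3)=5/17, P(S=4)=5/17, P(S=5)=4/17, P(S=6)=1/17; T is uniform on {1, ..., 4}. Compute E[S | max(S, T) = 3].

P(max(S, T) = 3) = 1/4.
Summing S·P(x,y) over outcomes with max(S, T) = 3 gives 12/17.
E[S | max(S, T) = 3] = (12/17) / (1/4) = 48/17.

48/17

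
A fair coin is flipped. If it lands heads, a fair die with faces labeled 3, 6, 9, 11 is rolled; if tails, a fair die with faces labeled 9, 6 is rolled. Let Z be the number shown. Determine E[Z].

59/8

E[Z | heads] = (3+6+9+11)/4 = 29/4.
E[Z | tails] = (9+6)/2 = 15/2.
E[Z] = (1/2)·(29/4) + (1/2)·(15/2) = 59/8.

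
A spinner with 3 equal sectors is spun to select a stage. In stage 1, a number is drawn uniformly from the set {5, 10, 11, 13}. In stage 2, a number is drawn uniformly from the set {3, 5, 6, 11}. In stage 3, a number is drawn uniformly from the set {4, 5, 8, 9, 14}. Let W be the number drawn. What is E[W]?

E[W | stage 1] = (5+10+11+13)/4 = 39/4.
E[W | stage 2] = (3+5+6+11)/4 = 25/4.
E[W | stage 3] = (4+5+8+9+14)/5 = 8.
E[W] = (1/3)·(39/4) + (1/3)·(25/4) + (1/3)·(8) = 8.

8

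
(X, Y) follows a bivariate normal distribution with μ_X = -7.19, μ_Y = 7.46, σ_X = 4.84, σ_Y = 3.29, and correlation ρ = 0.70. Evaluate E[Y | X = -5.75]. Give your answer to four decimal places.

The regression of Y on X has slope ρ·σ_Y/σ_X and passes through (μ_X, μ_Y).
E[Y | X=-5.75] = 7.46 + (0.70)·(3.29/4.84)·(-5.75 − (-7.19)) = 7.46 + (0.47583)·(1.44) = 8.1452.

8.1452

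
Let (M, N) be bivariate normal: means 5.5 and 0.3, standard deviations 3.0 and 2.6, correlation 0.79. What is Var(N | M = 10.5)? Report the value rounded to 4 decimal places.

For a bivariate normal, Var(N | M=x) = σ_N²(1 − ρ²).
Var(N | M=10.5) = (2.6)²·(1 − (0.79)²) = 6.76·0.3759 = 2.5411.

2.5411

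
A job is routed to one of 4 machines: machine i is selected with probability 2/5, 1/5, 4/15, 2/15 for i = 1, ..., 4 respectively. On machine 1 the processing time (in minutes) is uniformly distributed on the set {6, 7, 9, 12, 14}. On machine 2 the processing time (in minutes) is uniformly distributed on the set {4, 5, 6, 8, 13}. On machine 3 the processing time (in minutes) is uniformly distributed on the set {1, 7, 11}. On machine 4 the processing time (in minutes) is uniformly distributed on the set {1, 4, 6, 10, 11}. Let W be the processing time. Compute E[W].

352/45

E[W | machine 1] = (6+7+9+12+14)/5 = 48/5.
E[W | machine 2] = (4+5+6+8+13)/5 = 36/5.
E[W | machine 3] = (1+7+11)/3 = 19/3.
E[W | machine 4] = (1+4+6+10+11)/5 = 32/5.
By the law of total expectation,
E[W] = (2/5)·(48/5) + (1/5)·(36/5) + (4/15)·(19/3) + (2/15)·(32/5) = 352/45.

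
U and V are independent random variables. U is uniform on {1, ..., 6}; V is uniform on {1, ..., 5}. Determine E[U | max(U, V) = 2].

P(max(U, V) = 2) = 1/10.
Summing U·P(x,y) over outcomes with max(U, V) = 2 gives 1/6.
E[U | max(U, V) = 2] = (1/6) / (1/10) = 5/3.

5/3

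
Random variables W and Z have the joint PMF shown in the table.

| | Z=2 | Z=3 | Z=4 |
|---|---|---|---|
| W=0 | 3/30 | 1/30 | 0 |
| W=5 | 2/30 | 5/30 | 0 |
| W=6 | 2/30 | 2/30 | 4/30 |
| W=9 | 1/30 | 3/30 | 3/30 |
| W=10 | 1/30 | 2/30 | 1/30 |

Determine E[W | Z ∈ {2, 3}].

P(Z ∈ {2, 3}) = 11/15.
Summing W·P(W=x,Z=y) over the conditioning event gives 25/6.
E[W | Z ∈ {2, 3}] = (25/6) / (11/15) = 125/22.

125/22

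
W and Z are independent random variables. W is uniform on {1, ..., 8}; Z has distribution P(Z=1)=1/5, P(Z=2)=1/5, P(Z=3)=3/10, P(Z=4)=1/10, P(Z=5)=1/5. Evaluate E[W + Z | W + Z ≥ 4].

P(W + Z ≥ 4) = 37/40.
Summing (W+Z)·P(x,y) over outcomes with W + Z ≥ 4 gives 36/5.
E[W + Z | W + Z ≥ 4] = (36/5) / (37/40) = 288/37.

288/37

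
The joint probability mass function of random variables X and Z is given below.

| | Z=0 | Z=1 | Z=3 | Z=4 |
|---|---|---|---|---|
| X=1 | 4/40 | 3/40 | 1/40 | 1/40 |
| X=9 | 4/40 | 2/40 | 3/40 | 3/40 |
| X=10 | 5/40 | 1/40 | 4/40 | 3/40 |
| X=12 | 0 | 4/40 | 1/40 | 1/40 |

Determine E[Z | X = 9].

P(X = 9) = 3/10.
Σ Z·P over the event = 0·(4/40) + 1·(2/40) + 3·(3/40) + 4·(3/40) = 23/40.
E[Z | X = 9] = (23/40) / (3/10) = 23/12.

23/12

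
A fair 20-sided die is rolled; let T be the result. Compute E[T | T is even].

11

Given T is even, T is equally likely to be any of {2, 4, 6, 8, 10, 12, 14, 16, 18, 20}.
E[T | T is even] = (2 + 4 + 6 + 8 + 10 + 12 + 14 + 16 + 18 + 20) / 10 = 11.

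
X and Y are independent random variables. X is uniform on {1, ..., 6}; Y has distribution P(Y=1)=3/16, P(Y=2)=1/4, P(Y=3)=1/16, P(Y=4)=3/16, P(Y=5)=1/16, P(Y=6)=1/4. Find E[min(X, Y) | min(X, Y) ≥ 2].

204/65

P(min(X, Y) ≥ 2) = 65/96.
Summing min(X,Y)·P(x,y) over outcomes with min(X, Y) ≥ 2 gives 17/8.
E[min(X, Y) | min(X, Y) ≥ 2] = (17/8) / (65/96) = 204/65.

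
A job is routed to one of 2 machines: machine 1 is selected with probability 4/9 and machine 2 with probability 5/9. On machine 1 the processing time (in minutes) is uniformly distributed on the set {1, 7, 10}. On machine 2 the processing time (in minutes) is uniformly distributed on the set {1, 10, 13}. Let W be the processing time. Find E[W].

E[W | machine 1] = (1+7+10)/3 = 6.
E[W | machine 2] = (1+10+13)/3 = 8.
By the law of total expectation,
E[W] = (4/9)·(6) + (5/9)·(8) = 64/9.

64/9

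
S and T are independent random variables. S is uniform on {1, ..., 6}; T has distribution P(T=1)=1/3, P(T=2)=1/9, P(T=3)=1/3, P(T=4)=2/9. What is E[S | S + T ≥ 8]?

69/13

P(S + T ≥ 8) = 13/54.
Summing S·P(x,y) over outcomes with S + T ≥ 8 gives 23/18.
E[S | S + T ≥ 8] = (23/18) / (13/54) = 69/13.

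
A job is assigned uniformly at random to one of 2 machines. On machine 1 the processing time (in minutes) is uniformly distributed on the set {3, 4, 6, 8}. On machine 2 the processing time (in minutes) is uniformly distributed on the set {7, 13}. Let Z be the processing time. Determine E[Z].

61/8

E[Z | machine 1] = (3+4+6+8)/4 = 21/4.
E[Z | machine 2] = (7+13)/2 = 10.
E[Z] = (1/2)·(21/4) + (1/2)·(10) = 61/8.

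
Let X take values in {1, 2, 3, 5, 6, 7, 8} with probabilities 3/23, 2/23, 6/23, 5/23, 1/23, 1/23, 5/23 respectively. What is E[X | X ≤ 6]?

P(X ≤ 6) = 17/23.
Σ over the event: 1·3/23 + 2·2/23 + 3·6/23 + 5·5/23 + 6·1/23 = 56/23.
E[X | X ≤ 6] = (56/23) / (17/23) = 56/17.

56/17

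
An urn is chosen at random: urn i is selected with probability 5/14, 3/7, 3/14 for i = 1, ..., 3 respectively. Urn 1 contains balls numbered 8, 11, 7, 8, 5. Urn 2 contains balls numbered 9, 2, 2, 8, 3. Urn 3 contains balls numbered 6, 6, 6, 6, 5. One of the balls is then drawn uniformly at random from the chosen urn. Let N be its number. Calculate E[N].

213/35

E[N | urn 1] = (8+11+7+8+5)/5 = 39/5.
E[N | urn 2] = (9+2+2+8+3)/5 = 24/5.
E[N | urn 3] = (6+6+6+6+5)/5 = 29/5.
By the law of total expectation,
E[N] = (5/14)·(39/5) + (3/7)·(24/5) + (3/14)·(29/5) = 213/35.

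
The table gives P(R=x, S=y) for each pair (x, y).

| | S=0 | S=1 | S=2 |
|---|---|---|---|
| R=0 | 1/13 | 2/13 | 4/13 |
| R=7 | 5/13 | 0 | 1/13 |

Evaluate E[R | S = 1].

0

P(S = 1) = 2/13.
Σ R·P over the event = 0·(2/13) = 0.
E[R | S = 1] = (0) / (2/13) = 0.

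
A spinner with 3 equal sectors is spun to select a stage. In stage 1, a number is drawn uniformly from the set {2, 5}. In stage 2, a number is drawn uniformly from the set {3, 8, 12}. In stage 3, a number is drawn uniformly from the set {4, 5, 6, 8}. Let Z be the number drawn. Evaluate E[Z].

203/36

E[Z | stage 1] = (2+5)/2 = 7/2.
E[Z | stage 2] = (3+8+12)/3 = 23/3.
E[Z | stage 3] = (4+5+6+8)/4 = 23/4.
By the law of total expectation,
E[Z] = (1/3)·(7/2) + (1/3)·(23/3) + (1/3)·(23/4) = 203/36.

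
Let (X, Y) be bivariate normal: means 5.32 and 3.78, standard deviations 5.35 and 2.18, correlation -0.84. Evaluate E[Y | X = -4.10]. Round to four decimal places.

E[Y | X=x] = μ_Y + ρ(σ_Y/σ_X)(x − μ_X) for jointly normal variables.
E[Y | X=-4.10] = 3.78 + (-0.84)·(2.18/5.35)·(-4.10 − (5.32)) = 3.78 + (-0.34228)·(-9.42) = 7.0043.

7.0043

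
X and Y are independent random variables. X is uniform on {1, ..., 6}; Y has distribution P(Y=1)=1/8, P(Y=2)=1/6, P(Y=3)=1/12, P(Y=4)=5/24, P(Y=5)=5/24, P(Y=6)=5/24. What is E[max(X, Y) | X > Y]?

P(X > Y) = 13/36.
Summing max(X,Y)·P(x,y) over outcomes with X > Y gives 247/144.
E[max(X, Y) | X > Y] = (247/144) / (13/36) = 19/4.

19/4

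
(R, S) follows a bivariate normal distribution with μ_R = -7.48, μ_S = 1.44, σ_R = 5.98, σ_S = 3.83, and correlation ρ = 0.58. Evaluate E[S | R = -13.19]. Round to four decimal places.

E[S | R=x] = μ_S + ρ(σ_S/σ_R)(x − μ_R) for jointly normal variables.
E[S | R=-13.19] = 1.44 + (0.58)·(3.83/5.98)·(-13.19 − (-7.48)) = 1.44 + (0.37147)·(-5.71) = -0.6811.

-0.6811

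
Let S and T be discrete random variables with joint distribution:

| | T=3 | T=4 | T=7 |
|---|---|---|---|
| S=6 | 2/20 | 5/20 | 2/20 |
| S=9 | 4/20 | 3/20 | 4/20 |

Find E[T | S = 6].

P(S = 6) = 9/20.
Summing T·P(S=x,T=y) over the conditioning event gives 2.
E[T | S = 6] = (2) / (9/20) = 40/9.

40/9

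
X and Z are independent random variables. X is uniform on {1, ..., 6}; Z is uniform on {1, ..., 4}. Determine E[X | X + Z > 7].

16/3

Outcomes with X + Z > 7: (4,4), (5,3), (5,4), (6,2), (6,3), (6,4), each with probability 1/24.
E[X | X + Z > 7] = (4 + 5 + 5 + 6 + 6 + 6) / 6 = 16/3.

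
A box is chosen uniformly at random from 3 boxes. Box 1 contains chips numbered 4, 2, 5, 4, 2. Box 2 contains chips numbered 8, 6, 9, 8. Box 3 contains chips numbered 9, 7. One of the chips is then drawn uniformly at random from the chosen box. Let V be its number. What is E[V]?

383/60

E[V | box 1] = (4+2+5+4+2)/5 = 17/5.
E[V | box 2] = (8+6+9+8)/4 = 31/4.
E[V | box 3] = (9+7)/2 = 8.
E[V] = (1/3)·(17/5) + (1/3)·(31/4) + (1/3)·(8) = 383/60.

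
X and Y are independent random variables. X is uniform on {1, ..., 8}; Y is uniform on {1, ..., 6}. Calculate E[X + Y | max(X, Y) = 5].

70/9

Outcomes with max(X, Y) = 5: (1,5), (2,5), (3,5), (4,5), (5,1), (5,2), (5,3), (5,4), (5,5), each with probability 1/48.
E[X + Y | max(X, Y) = 5] = (6 + 7 + 8 + 9 + 6 + 7 + 8 + 9 + 10) / 9 = 70/9.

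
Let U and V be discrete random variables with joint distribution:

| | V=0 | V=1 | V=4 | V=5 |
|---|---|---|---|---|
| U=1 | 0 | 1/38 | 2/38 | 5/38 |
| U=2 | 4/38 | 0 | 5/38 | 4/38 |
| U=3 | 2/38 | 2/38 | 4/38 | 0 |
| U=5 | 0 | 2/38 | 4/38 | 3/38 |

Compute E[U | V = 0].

P(V = 0) = 3/19.
Σ U·P over the event = 2·(4/38) + 3·(2/38) = 7/19.
E[U | V = 0] = (7/19) / (3/19) = 7/3.

7/3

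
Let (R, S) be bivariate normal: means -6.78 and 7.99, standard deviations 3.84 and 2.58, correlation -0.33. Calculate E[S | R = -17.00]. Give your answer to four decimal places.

10.2560

E[S | R=x] = μ_S + ρ(σ_S/σ_R)(x − μ_R) for jointly normal variables.
E[S | R=-17.00] = 7.99 + (-0.33)·(2.58/3.84)·(-17.00 − (-6.78)) = 7.99 + (-0.22172)·(-10.22) = 10.2560.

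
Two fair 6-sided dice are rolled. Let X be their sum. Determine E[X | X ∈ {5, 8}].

P(X ∈ {5, 8}) = 1/4.
Σ over the event: 5·1/9 + 8·5/36 = 5/3.
E[X | X ∈ {5, 8}] = (5/3) / (1/4) = 20/3.

20/3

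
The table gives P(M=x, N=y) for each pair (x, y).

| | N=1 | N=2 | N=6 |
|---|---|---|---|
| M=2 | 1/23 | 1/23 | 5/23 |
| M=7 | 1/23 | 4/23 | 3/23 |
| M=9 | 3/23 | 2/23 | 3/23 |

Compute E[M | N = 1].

36/5

P(N = 1) = 5/23.
Σ M·P over the event = 2·(1/23) + 7·(1/23) + 9·(3/23) = 36/23.
E[M | N = 1] = (36/23) / (5/23) = 36/5.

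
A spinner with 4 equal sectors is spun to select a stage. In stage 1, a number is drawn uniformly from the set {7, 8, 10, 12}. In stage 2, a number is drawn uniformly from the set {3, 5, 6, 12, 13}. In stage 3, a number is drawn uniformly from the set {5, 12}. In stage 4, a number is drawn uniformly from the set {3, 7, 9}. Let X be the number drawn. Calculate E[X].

1913/240

E[X | stage 1] = (7+8+10+12)/4 = 37/4.
E[X | stage 2] = (3+5+6+12+13)/5 = 39/5.
E[X | stage 3] = (5+12)/2 = 17/2.
E[X | stage 4] = (3+7+9)/3 = 19/3.
By the law of total expectation,
E[X] = (1/4)·(37/4) + (1/4)·(39/5) + (1/4)·(17/2) + (1/4)·(19/3) = 1913/240.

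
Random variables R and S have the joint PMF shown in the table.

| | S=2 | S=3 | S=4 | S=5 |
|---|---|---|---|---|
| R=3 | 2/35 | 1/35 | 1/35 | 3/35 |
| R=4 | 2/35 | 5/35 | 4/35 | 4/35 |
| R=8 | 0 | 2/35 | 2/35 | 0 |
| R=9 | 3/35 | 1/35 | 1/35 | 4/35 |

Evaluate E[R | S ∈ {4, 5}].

P(S ∈ {4, 5}) = 19/35.
Σ R·P over the event = 3·(1/35) + 3·(3/35) + 4·(4/35) + 4·(4/35) + 8·(2/35) + 9·(1/35) + 9·(4/35) = 3.
E[R | S ∈ {4, 5}] = (3) / (19/35) = 105/19.

105/19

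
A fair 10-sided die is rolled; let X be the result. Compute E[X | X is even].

6

Given X is even, X is equally likely to be any of {2, 4, 6, 8, 10}.
E[X | X is even] = (2 + 4 + 6 + 8 + 10) / 5 = 6.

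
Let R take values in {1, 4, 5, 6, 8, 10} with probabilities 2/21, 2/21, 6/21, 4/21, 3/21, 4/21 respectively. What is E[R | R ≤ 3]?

1

P(R ≤ 3) = 2/21.
Σ over the event: 1·2/21 = 2/21.
E[R | R ≤ 3] = (2/21) / (2/21) = 1.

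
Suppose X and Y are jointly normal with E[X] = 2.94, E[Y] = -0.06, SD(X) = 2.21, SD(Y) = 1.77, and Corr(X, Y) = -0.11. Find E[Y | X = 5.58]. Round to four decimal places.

-0.2926

For a bivariate normal, E[Y | X=x] = μ_Y + ρ·(σ_Y/σ_X)·(x − μ_X).
E[Y | X=5.58] = -0.06 + (-0.11)·(1.77/2.21)·(5.58 − (2.94)) = -0.06 + (-0.0881)·(2.64) = -0.2926.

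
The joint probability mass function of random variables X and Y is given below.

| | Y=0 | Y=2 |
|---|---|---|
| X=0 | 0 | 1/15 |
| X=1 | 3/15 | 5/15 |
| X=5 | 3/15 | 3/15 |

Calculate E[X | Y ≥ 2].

20/9

P(Y ≥ 2) = 3/5.
Σ X·P over the event = 0·(1/15) + 1·(5/15) + 5·(3/15) = 4/3.
E[X | Y ≥ 2] = (4/3) / (3/5) = 20/9.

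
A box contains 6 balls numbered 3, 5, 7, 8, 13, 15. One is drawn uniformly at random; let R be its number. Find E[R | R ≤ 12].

23/4

P(R ≤ 12) = 2/3.
Σ over the event: 3·1/6 + 5·1/6 + 7·1/6 + 8·1/6 = 23/6.
E[R | R ≤ 12] = (23/6) / (2/3) = 23/4.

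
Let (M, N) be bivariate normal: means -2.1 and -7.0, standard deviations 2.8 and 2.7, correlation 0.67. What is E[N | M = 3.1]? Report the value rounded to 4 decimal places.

-3.6404

The regression of N on M has slope ρ·σ_N/σ_M and passes through (μ_M, μ_N).
E[N | M=3.1] = -7.0 + (0.67)·(2.7/2.8)·(3.1 − (-2.1)) = -7.0 + (0.64607)·(5.2) = -3.6404.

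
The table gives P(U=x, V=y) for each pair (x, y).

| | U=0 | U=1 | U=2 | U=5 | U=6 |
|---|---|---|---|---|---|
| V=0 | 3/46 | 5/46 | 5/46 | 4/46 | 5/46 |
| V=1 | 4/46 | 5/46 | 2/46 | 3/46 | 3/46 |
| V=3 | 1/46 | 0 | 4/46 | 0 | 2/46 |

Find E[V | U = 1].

1/2

P(U = 1) = 5/23.
Summing V·P(U=x,V=y) over the conditioning event gives 5/46.
E[V | U = 1] = (5/46) / (5/23) = 1/2.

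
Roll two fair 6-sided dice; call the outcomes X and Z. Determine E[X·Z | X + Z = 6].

7

P(X + Z = 6) = 5/36.
Summing XZ·P(x,y) over outcomes with X + Z = 6 gives 35/36.
E[X·Z | X + Z = 6] = (35/36) / (5/36) = 7.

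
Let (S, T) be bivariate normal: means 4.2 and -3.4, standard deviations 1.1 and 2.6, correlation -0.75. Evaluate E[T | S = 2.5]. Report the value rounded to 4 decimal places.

For a bivariate normal, E[T | S=x] = μ_T + ρ·(σ_T/σ_S)·(x − μ_S).
E[T | S=2.5] = -3.4 + (-0.75)·(2.6/1.1)·(2.5 − (4.2)) = -3.4 + (-1.7727)·(-1.7) = -0.3864.

-0.3864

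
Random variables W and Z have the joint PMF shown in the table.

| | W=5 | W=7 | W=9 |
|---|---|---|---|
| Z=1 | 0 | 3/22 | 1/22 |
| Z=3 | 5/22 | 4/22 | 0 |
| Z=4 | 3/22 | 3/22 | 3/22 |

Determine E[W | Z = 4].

P(Z = 4) = 9/22.
Σ W·P over the event = 5·(3/22) + 7·(3/22) + 9·(3/22) = 63/22.
E[W | Z = 4] = (63/22) / (9/22) = 7.

7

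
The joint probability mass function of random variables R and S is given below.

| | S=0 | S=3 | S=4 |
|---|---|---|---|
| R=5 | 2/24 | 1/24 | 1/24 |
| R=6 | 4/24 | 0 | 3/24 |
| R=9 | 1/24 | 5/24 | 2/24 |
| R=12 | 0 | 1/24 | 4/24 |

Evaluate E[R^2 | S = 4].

871/10

P(S = 4) = 5/12.
Σ R^2·P over the event = 25·(1/24) + 36·(3/24) + 81·(2/24) + 144·(4/24) = 871/24.
E[R^2 | S = 4] = (871/24) / (5/12) = 871/10.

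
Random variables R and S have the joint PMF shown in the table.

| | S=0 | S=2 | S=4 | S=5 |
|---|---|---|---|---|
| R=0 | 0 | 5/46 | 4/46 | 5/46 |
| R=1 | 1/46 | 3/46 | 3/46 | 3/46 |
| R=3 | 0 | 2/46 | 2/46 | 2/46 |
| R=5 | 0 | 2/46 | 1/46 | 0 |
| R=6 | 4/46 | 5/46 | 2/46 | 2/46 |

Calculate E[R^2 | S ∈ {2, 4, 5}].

462/41

P(S ∈ {2, 4, 5}) = 41/46.
Summing R^2·P(R=x,S=y) over the conditioning event gives 231/23.
E[R^2 | S ∈ {2, 4, 5}] = (231/23) / (41/46) = 462/41.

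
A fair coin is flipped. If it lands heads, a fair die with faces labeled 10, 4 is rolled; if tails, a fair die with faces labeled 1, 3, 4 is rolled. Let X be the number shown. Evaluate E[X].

E[X | heads] = (10+4)/2 = 7.
E[X | tails] = (1+3+4)/3 = 8/3.
By the law of total expectation,
E[X] = (1/2)·(7) + (1/2)·(8/3) = 29/6.

29/6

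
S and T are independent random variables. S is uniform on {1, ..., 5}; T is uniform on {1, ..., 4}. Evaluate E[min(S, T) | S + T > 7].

Outcomes with S + T > 7: (4,4), (5,3), (5,4), each with probability 1/20.
E[min(S, T) | S + T > 7] = (4 + 3 + 4) / 3 = 11/3.

11/3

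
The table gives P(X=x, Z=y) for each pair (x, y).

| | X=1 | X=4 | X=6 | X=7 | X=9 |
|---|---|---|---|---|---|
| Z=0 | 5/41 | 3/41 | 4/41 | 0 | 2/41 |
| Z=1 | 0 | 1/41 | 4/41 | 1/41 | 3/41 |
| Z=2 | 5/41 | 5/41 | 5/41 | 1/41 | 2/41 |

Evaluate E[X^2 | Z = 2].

238/9

P(Z = 2) = 18/41.
Σ X^2·P over the event = 1·(5/41) + 16·(5/41) + 36·(5/41) + 49·(1/41) + 81·(2/41) = 476/41.
E[X^2 | Z = 2] = (476/41) / (18/41) = 238/9.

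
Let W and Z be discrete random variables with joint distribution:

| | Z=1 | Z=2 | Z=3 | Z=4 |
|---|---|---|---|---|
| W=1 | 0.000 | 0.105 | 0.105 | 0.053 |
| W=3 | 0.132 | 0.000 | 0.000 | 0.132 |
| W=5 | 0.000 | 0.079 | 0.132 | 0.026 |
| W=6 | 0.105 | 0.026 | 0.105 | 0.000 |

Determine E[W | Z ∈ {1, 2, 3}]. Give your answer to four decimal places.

3.8999

P(Z ∈ {1, 2, 3}) = 0.789.
Σ W·P over the event = 1·(0.105) + 1·(0.105) + 3·(0.132) + 5·(0.079) + 5·(0.132) + 6·(0.105) + 6·(0.026) + 6·(0.105) = 3.077.
E[W | Z ∈ {1, 2, 3}] = (3.077) / (0.789) = 3.8999.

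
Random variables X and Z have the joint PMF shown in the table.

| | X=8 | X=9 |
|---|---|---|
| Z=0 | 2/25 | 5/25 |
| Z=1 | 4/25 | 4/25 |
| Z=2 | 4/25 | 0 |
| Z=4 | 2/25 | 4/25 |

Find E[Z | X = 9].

P(X = 9) = 13/25.
Σ Z·P over the event = 0·(5/25) + 1·(4/25) + 4·(4/25) = 4/5.
E[Z | X = 9] = (4/5) / (13/25) = 20/13.

20/13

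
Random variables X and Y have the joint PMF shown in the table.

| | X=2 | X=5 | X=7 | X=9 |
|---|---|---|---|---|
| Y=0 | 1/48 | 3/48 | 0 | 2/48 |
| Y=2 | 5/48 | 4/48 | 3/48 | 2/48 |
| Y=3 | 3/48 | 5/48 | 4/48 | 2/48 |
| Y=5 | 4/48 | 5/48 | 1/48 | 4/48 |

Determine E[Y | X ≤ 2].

P(X ≤ 2) = 13/48.
Σ Y·P over the event = 0·(1/48) + 2·(5/48) + 3·(3/48) + 5·(4/48) = 13/16.
E[Y | X ≤ 2] = (13/16) / (13/48) = 3.

3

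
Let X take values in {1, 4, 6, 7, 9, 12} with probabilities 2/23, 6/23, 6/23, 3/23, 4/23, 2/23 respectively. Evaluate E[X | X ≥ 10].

P(X ≥ 10) = 2/23.
Σ over the event: 12·2/23 = 24/23.
E[X | X ≥ 10] = (24/23) / (2/23) = 12.

12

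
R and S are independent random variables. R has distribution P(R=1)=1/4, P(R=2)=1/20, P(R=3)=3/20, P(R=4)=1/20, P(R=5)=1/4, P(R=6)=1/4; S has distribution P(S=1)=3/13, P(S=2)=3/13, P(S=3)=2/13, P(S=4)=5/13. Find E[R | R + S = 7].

P(R + S = 7) = 47/260.
Summing R·P(x,y) over outcomes with R + S = 7 gives 109/130.
E[R | R + S = 7] = (109/130) / (47/260) = 218/47.

218/47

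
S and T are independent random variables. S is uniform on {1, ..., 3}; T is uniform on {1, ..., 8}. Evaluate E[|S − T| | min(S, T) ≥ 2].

P(min(S, T) ≥ 2) = 7/12.
Summing |S−T|·P(x,y) over outcomes with min(S, T) ≥ 2 gives 37/24.
E[|S − T| | min(S, T) ≥ 2] = (37/24) / (7/12) = 37/14.

37/14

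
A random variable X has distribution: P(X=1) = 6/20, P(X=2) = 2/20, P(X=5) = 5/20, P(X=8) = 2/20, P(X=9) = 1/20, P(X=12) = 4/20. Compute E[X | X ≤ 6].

P(X ≤ 6) = 13/20.
Σ over the event: 1·3/10 + 2·1/10 + 5·1/4 = 7/4.
E[X | X ≤ 6] = (7/4) / (13/20) = 35/13.

35/13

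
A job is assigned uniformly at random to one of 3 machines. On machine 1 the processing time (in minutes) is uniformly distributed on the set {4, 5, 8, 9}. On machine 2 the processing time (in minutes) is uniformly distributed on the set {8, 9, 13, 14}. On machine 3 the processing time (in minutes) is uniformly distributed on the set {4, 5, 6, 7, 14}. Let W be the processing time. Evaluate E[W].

247/30

E[W | machine 1] = (4+5+8+9)/4 = 13/2.
E[W | machine 2] = (8+9+13+14)/4 = 11.
E[W | machine 3] = (4+5+6+7+14)/5 = 36/5.
E[W] = (1/3)·(13/2) + (1/3)·(11) + (1/3)·(36/5) = 247/30.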